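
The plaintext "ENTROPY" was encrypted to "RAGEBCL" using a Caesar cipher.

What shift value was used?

Step 1: Compare first letters: E (position 4) -> R (position 17).
Step 2: Shift = (17 - 4) mod 26 = 13.
The shift value is 13.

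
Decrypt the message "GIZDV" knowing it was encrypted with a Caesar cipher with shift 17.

Step 1: Reverse the shift by subtracting 17 from each letter position.
  G (position 6) -> position (6-17) mod 26 = 15 -> P
  I (position 8) -> position (8-17) mod 26 = 17 -> R
  Z (position 25) -> position (25-17) mod 26 = 8 -> I
  D (position 3) -> position (3-17) mod 26 = 12 -> M
  V (position 21) -> position (21-17) mod 26 = 4 -> E
Decrypted message: PRIME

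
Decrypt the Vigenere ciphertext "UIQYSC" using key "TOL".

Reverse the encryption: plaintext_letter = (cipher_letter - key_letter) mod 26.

Step 1: Extend key: TOLTOL
Step 2: Decrypt each letter (c - k) mod 26:
  U(20) - T(19) = (20-19) mod 26 = 1 = B
  I(8) - O(14) = (8-14) mod 26 = 20 = U
  Q(16) - L(11) = (16-11) mod 26 = 5 = F
  Y(24) - T(19) = (24-19) mod 26 = 5 = F
  S(18) - O(14) = (18-14) mod 26 = 4 = E
  C(2) - L(11) = (2-11) mod 26 = 17 = R
Plaintext: BUFFER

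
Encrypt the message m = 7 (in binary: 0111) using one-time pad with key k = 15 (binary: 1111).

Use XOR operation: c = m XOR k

Step 1: Write out the XOR operation bit by bit:
  Message: 0111
  Key:     1111
  XOR:     1000
Step 2: Convert to decimal: 1000 = 8.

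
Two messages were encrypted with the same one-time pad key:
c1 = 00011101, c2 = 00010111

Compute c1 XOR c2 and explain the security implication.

Step 1: c1 XOR c2 = (m1 XOR k) XOR (m2 XOR k).
Step 2: By XOR associativity/commutativity: = m1 XOR m2 XOR k XOR k = m1 XOR m2.
Step 3: 00011101 XOR 00010111 = 00001010 = 10.
Step 4: The key cancels out! An attacker learns m1 XOR m2 = 10, revealing the relationship between plaintexts.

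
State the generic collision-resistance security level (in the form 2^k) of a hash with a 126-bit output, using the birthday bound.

Step 1: The birthday paradox gives collision probability ~50% after sqrt(2^n) = 2^(n/2) hashes.
Step 2: For 126-bit output: 2^(126/2) = 2^63.
Step 3: Approximately 2^63 hash computations needed.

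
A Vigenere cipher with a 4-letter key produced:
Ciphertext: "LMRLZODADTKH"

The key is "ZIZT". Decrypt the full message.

Step 1: Key 'ZIZT' has length 4. Extended key: ZIZTZIZTZIZT
Step 2: Decrypt each position:
  L(11) - Z(25) = 12 = M
  M(12) - I(8) = 4 = E
  R(17) - Z(25) = 18 = S
  L(11) - T(19) = 18 = S
  Z(25) - Z(25) = 0 = A
  O(14) - I(8) = 6 = G
  D(3) - Z(25) = 4 = E
  A(0) - T(19) = 7 = H
  D(3) - Z(25) = 4 = E
  T(19) - I(8) = 11 = L
  K(10) - Z(25) = 11 = L
  H(7) - T(19) = 14 = O
Plaintext: MESSAGEHELLO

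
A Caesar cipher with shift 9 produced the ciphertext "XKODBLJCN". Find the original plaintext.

Step 1: Reverse the shift by subtracting 9 from each letter position.
  X (position 23) -> position (23-9) mod 26 = 14 -> O
  K (position 10) -> position (10-9) mod 26 = 1 -> B
  O (position 14) -> position (14-9) mod 26 = 5 -> F
  D (position 3) -> position (3-9) mod 26 = 20 -> U
  B (position 1) -> position (1-9) mod 26 = 18 -> S
  L (position 11) -> position (11-9) mod 26 = 2 -> C
  J (position 9) -> position (9-9) mod 26 = 0 -> A
  C (position 2) -> position (2-9) mod 26 = 19 -> T
  N (position 13) -> position (13-9) mod 26 = 4 -> E
Decrypted message: OBFUSCATE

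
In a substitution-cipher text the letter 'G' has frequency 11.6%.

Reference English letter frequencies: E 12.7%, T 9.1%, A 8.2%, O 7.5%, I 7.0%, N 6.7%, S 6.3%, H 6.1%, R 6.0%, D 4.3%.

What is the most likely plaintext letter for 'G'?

Step 1: The observed frequency is 11.6%.
Step 2: Compare with English frequencies:
  E: 12.7% (difference: 1.1%) <-- closest
  T: 9.1% (difference: 2.5%)
  A: 8.2% (difference: 3.4%)
  O: 7.5% (difference: 4.1%)
  I: 7.0% (difference: 4.6%)
  N: 6.7% (difference: 4.9%)
  S: 6.3% (difference: 5.3%)
  H: 6.1% (difference: 5.5%)
  R: 6.0% (difference: 5.6%)
  D: 4.3% (difference: 7.3%)
Step 3: 'G' most likely represents 'E' (frequency 12.7%).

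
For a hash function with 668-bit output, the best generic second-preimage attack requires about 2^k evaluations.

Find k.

Step 1: The hash has a 668-bit output.
Step 2: Second-preimage resistance means: given a specific input x, it should be infeasible to find a different y with h(y) = h(x).
With a 668-bit output, a generic search for a second preimage costs about 2^668 evaluations (each trial matches the fixed target with probability 2^-668).
Step 3: Security level = 668 bits.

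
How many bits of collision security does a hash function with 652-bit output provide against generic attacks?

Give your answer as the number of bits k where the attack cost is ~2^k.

Step 1: The hash has a 652-bit output.
Step 2: Collision resistance means it should be infeasible to find any x != y with h(x) = h(y).
By the birthday bound, a generic collision search succeeds after about sqrt(2^652) = 2^(652/2) = 2^326 evaluations.
Step 3: Security level = 326 bits.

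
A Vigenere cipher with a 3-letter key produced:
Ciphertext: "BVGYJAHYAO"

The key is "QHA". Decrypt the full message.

Step 1: Key 'QHA' has length 3. Extended key: QHAQHAQHAQ
Step 2: Decrypt each position:
  B(1) - Q(16) = 11 = L
  V(21) - H(7) = 14 = O
  G(6) - A(0) = 6 = G
  Y(24) - Q(16) = 8 = I
  J(9) - H(7) = 2 = C
  A(0) - A(0) = 0 = A
  H(7) - Q(16) = 17 = R
  Y(24) - H(7) = 17 = R
  A(0) - A(0) = 0 = A
  O(14) - Q(16) = 24 = Y
Plaintext: LOGICARRAY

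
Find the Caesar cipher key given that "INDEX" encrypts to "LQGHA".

Step 1: Compare first letters: I (position 8) -> L (position 11).
Step 2: Shift = (11 - 8) mod 26 = 3.
The shift value is 3.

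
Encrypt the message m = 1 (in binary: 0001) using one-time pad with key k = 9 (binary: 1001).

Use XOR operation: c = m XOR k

Step 1: Write out the XOR operation bit by bit:
  Message: 0001
  Key:     1001
  XOR:     1000
Step 2: Convert to decimal: 1000 = 8.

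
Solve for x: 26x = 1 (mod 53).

Step 1: We need x such that 26 * x = 1 (mod 53).
Step 2: Using the extended Euclidean algorithm or trial:
  26 * 51 = 1326 = 25 * 53 + 1.
Step 3: Since 1326 mod 53 = 1, the inverse is x = 51.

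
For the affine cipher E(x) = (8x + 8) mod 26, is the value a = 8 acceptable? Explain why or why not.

Step 1: Compute gcd(8, 26).
Step 2: gcd(8, 26) = 2.
Since gcd = 2 != 1, 8 shares a common factor with 26, so it cannot be used.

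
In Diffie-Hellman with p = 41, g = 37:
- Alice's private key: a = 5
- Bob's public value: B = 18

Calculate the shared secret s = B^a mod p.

Step 1: s = B^a mod p = 18^5 mod 41.
  18^1 mod 41 = 18
  18^2 mod 41 = (18 * 18) mod 41 = 37
  18^3 mod 41 = (37 * 18) mod 41 = 10
  18^4 mod 41 = (10 * 18) mod 41 = 16
  18^5 mod 41 = (16 * 18) mod 41 = 1
Result: shared secret = 1.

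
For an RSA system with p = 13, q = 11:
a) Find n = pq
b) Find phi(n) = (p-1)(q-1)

Step 1: n = p * q = 13 * 11 = 143.
Step 2: phi(n) = (p-1)(q-1) = 12 * 10 = 120.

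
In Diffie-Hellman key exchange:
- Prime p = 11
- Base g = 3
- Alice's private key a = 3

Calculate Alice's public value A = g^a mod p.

Step 1: A = g^a mod p = 3^3 mod 11.
  3^1 mod 11 = 3
  3^2 mod 11 = (3 * 3) mod 11 = 9
  3^3 mod 11 = (9 * 3) mod 11 = 5
Result: A = 5.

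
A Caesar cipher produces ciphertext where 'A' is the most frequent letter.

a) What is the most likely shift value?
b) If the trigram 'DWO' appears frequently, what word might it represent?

Step 1: In English, 'E' is the most frequent letter (12.7%).
Step 2: The most frequent ciphertext letter is 'A' (position 0).
Step 3: Shift = (0 - 4) mod 26 = 22.
Step 4: Decrypt 'DWO' by shifting back 22:
  D -> H
  W -> A
  O -> S
Step 5: 'DWO' decrypts to 'HAS'.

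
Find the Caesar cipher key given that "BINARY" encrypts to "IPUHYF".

Step 1: Compare first letters: B (position 1) -> I (position 8).
Step 2: Shift = (8 - 1) mod 26 = 7.
The shift value is 7.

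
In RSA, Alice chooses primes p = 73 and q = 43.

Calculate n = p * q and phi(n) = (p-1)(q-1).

Step 1: n = p * q = 73 * 43 = 3139.
Step 2: phi(n) = (p-1)(q-1) = 72 * 42 = 3024.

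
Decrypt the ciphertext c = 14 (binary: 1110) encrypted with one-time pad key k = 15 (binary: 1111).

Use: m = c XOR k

Step 1: XOR ciphertext with key:
  Ciphertext: 1110
  Key:        1111
  XOR:        0001
Step 2: Plaintext = 0001 = 1 in decimal.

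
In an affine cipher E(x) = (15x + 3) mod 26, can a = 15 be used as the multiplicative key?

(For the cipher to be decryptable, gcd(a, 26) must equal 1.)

Step 1: Compute gcd(15, 26).
Step 2: gcd(15, 26) = 1.
Since gcd = 1, 15 is coprime with 26, so it is a valid key.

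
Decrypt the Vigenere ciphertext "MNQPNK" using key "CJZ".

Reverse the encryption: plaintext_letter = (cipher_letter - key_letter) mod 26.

Step 1: Extend key: CJZCJZ
Step 2: Decrypt each letter (c - k) mod 26:
  M(12) - C(2) = (12-2) mod 26 = 10 = K
  N(13) - J(9) = (13-9) mod 26 = 4 = E
  Q(16) - Z(25) = (16-25) mod 26 = 17 = R
  P(15) - C(2) = (15-2) mod 26 = 13 = N
  N(13) - J(9) = (13-9) mod 26 = 4 = E
  K(10) - Z(25) = (10-25) mod 26 = 11 = L
Plaintext: KERNEL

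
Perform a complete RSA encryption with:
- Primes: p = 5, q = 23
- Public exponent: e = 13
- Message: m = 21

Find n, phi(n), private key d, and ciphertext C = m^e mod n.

Step 1: n = 5 * 23 = 115.
Step 2: phi(n) = (5-1)(23-1) = 4 * 22 = 88.
Step 3: Find d = 13^(-1) mod 88 = 61.
  Verify: 13 * 61 = 793 = 1 (mod 88).
Step 4: C = 21^13 mod 115 = 111.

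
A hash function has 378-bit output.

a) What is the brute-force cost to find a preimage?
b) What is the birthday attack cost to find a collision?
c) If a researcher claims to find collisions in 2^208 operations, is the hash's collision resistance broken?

Step 1: Preimage resistance requires brute-force of 2^378 operations.
Step 2: Collision resistance (birthday bound) = 2^(378/2) = 2^189.
Step 3: The claimed attack costs 2^208 operations.
Step 4: Since 2^208 >= 2^189, the claimed attack is no faster than the generic birthday attack, so this does not break collision resistance.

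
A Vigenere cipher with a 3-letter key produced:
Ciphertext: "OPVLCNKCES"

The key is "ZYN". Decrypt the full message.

Step 1: Key 'ZYN' has length 3. Extended key: ZYNZYNZYNZ
Step 2: Decrypt each position:
  O(14) - Z(25) = 15 = P
  P(15) - Y(24) = 17 = R
  V(21) - N(13) = 8 = I
  L(11) - Z(25) = 12 = M
  C(2) - Y(24) = 4 = E
  N(13) - N(13) = 0 = A
  K(10) - Z(25) = 11 = L
  C(2) - Y(24) = 4 = E
  E(4) - N(13) = 17 = R
  S(18) - Z(25) = 19 = T
Plaintext: PRIMEALERT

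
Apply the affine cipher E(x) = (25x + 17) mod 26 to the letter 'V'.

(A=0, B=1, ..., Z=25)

Step 1: Convert 'V' to number: x = 21.
Step 2: E(21) = (25 * 21 + 17) mod 26 = 542 mod 26 = 22.
Step 3: Convert 22 back to letter: W.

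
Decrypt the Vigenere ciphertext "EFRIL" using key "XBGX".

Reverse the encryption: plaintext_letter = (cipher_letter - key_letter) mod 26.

Step 1: Extend key: XBGXX
Step 2: Decrypt each letter (c - k) mod 26:
  E(4) - X(23) = (4-23) mod 26 = 7 = H
  F(5) - B(1) = (5-1) mod 26 = 4 = E
  R(17) - G(6) = (17-6) mod 26 = 11 = L
  I(8) - X(23) = (8-23) mod 26 = 11 = L
  L(11) - X(23) = (11-23) mod 26 = 14 = O
Plaintext: HELLO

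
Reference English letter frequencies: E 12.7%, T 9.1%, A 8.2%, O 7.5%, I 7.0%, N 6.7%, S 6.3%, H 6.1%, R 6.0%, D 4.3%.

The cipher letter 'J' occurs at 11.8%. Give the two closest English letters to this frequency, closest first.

Step 1: Observed frequency of 'J' is 11.8%.
Step 2: Compute distances to each reference frequency and sort:
  E (12.7%): difference = 0.9% <-- BEST
  T (9.1%): difference = 2.7% <-- RUNNER-UP
  A (8.2%): difference = 3.6%
  O (7.5%): difference = 4.3%
  I (7.0%): difference = 4.8%
Step 3: Most likely is 'E' (12.7%, diff 0.9%); second most likely is 'T' (9.1%, diff 2.7%).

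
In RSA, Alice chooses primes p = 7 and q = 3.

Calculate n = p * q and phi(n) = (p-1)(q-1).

Step 1: n = p * q = 7 * 3 = 21.
Step 2: phi(n) = (p-1)(q-1) = 6 * 2 = 12.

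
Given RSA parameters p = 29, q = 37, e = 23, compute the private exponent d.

Step 1: n = 29 * 37 = 1073.
Step 2: phi(n) = 28 * 36 = 1008.
Step 3: Find d such that 23 * d = 1 (mod 1008).
Step 4: d = 23^(-1) mod 1008 = 263.
Verification: 23 * 263 = 6049 = 6 * 1008 + 1.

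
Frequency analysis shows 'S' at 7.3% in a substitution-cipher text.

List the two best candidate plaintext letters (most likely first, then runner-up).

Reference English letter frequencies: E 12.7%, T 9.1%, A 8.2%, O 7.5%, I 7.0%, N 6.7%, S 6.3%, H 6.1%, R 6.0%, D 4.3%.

Step 1: Observed frequency of 'S' is 7.3%.
Step 2: Compute distances to each reference frequency and sort:
  O (7.5%): difference = 0.2% <-- BEST
  I (7.0%): difference = 0.3% <-- RUNNER-UP
  N (6.7%): difference = 0.6%
  A (8.2%): difference = 0.9%
  S (6.3%): difference = 1.0%
Step 3: Most likely is 'O' (7.5%, diff 0.2%); second most likely is 'I' (7.0%, diff 0.3%).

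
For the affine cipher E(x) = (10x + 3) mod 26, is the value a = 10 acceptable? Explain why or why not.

Step 1: Compute gcd(10, 26).
Step 2: gcd(10, 26) = 2.
Since gcd = 2 != 1, 10 shares a common factor with 26, so it cannot be used.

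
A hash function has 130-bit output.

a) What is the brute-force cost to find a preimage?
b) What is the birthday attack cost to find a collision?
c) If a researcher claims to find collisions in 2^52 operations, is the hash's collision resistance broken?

Step 1: Preimage resistance requires brute-force of 2^130 operations.
Step 2: Collision resistance (birthday bound) = 2^(130/2) = 2^65.
Step 3: The claimed attack costs 2^52 operations.
Step 4: Since 2^52 < 2^65, the claimed attack beats the generic birthday bound, so collision resistance is broken.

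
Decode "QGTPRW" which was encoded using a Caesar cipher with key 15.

Step 1: Reverse the shift by subtracting 15 from each letter position.
  Q (position 16) -> position (16-15) mod 26 = 1 -> B
  G (position 6) -> position (6-15) mod 26 = 17 -> R
  T (position 19) -> position (19-15) mod 26 = 4 -> E
  P (position 15) -> position (15-15) mod 26 = 0 -> A
  R (position 17) -> position (17-15) mod 26 = 2 -> C
  W (position 22) -> position (22-15) mod 26 = 7 -> H
Decrypted message: BREACH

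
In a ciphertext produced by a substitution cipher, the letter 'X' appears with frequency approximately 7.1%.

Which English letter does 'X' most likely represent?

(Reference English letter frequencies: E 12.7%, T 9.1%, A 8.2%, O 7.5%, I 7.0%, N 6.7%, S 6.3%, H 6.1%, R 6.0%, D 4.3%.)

Step 1: The observed frequency is 7.1%.
Step 2: Compare with English frequencies:
  E: 12.7% (difference: 5.6%)
  T: 9.1% (difference: 2.0%)
  A: 8.2% (difference: 1.1%)
  O: 7.5% (difference: 0.4%)
  I: 7.0% (difference: 0.1%) <-- closest
  N: 6.7% (difference: 0.4%)
  S: 6.3% (difference: 0.8%)
  H: 6.1% (difference: 1.0%)
  R: 6.0% (difference: 1.1%)
  D: 4.3% (difference: 2.8%)
Step 3: 'X' most likely represents 'I' (frequency 7.0%).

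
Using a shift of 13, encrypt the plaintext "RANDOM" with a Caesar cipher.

Step 1: For each letter, shift forward by 13 positions (mod 26).
  R (position 17) -> position (17+13) mod 26 = 4 -> E
  A (position 0) -> position (0+13) mod 26 = 13 -> N
  N (position 13) -> position (13+13) mod 26 = 0 -> A
  D (position 3) -> position (3+13) mod 26 = 16 -> Q
  O (position 14) -> position (14+13) mod 26 = 1 -> B
  M (position 12) -> position (12+13) mod 26 = 25 -> Z
Result: ENAQBZ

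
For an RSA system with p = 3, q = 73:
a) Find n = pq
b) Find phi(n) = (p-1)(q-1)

Step 1: n = p * q = 3 * 73 = 219.
Step 2: phi(n) = (p-1)(q-1) = 2 * 72 = 144.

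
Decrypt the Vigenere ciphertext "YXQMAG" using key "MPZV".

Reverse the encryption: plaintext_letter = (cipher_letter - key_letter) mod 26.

Step 1: Extend key: MPZVMP
Step 2: Decrypt each letter (c - k) mod 26:
  Y(24) - M(12) = (24-12) mod 26 = 12 = M
  X(23) - P(15) = (23-15) mod 26 = 8 = I
  Q(16) - Z(25) = (16-25) mod 26 = 17 = R
  M(12) - V(21) = (12-21) mod 26 = 17 = R
  A(0) - M(12) = (0-12) mod 26 = 14 = O
  G(6) - P(15) = (6-15) mod 26 = 17 = R
Plaintext: MIRROR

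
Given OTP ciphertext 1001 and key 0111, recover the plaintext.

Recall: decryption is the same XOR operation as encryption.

Step 1: XOR ciphertext with key:
  Ciphertext: 1001
  Key:        0111
  XOR:        1110
Step 2: Plaintext = 1110 = 14 in decimal.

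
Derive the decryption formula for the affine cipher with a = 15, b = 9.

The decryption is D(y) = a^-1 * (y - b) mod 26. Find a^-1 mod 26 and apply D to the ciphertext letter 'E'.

Step 1: Find a^-1, the modular inverse of 15 mod 26.
Step 2: We need 15 * a^-1 = 1 (mod 26).
Step 3: 15 * 7 = 105 = 4 * 26 + 1, so a^-1 = 7.
Step 4: D(y) = 7(y - 9) mod 26.
Step 5: Apply to 'E' (y = 4): D(4) = 7 * (4 - 9) mod 26 = 7 * -5 mod 26 = 17 -> 'R'.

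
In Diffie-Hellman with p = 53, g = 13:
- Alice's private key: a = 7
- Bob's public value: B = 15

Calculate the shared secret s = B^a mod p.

Step 1: s = B^a mod p = 15^7 mod 53.
  15^1 mod 53 = 15
  15^2 mod 53 = (15 * 15) mod 53 = 13
  15^3 mod 53 = (13 * 15) mod 53 = 36
  15^4 mod 53 = (36 * 15) mod 53 = 10
  15^5 mod 53 = (10 * 15) mod 53 = 44
  15^6 mod 53 = (44 * 15) mod 53 = 24
  15^7 mod 53 = (24 * 15) mod 53 = 42
Result: shared secret = 42.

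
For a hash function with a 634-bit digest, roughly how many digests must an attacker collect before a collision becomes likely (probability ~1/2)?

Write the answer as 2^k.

Step 1: The birthday paradox gives collision probability ~50% after sqrt(2^n) = 2^(n/2) hashes.
Step 2: For 634-bit output: 2^(634/2) = 2^317.
Step 3: Approximately 2^317 hash computations needed.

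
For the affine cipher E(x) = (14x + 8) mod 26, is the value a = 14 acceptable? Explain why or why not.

Step 1: Compute gcd(14, 26).
Step 2: gcd(14, 26) = 2.
Since gcd = 2 != 1, 14 shares a common factor with 26, so it cannot be used.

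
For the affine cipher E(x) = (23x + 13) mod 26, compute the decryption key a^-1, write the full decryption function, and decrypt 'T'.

Step 1: Find a^-1, the modular inverse of 23 mod 26.
Step 2: We need 23 * a^-1 = 1 (mod 26).
Step 3: 23 * 17 = 391 = 15 * 26 + 1, so a^-1 = 17.
Step 4: D(y) = 17(y - 13) mod 26.
Step 5: Apply to 'T' (y = 19): D(19) = 17 * (19 - 13) mod 26 = 17 * 6 mod 26 = 24 -> 'Y'.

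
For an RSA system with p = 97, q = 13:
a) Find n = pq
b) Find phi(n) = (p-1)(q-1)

Step 1: n = p * q = 97 * 13 = 1261.
Step 2: phi(n) = (p-1)(q-1) = 96 * 12 = 1152.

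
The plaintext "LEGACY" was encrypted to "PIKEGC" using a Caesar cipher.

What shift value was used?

Step 1: Compare first letters: L (position 11) -> P (position 15).
Step 2: Shift = (15 - 11) mod 26 = 4.
The shift value is 4.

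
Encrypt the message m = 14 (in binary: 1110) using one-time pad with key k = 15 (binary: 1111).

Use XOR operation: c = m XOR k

Step 1: Write out the XOR operation bit by bit:
  Message: 1110
  Key:     1111
  XOR:     0001
Step 2: Convert to decimal: 0001 = 1.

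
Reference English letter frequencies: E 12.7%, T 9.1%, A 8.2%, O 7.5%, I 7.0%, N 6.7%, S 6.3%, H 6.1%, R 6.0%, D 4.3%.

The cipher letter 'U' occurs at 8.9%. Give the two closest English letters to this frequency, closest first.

Step 1: Observed frequency of 'U' is 8.9%.
Step 2: Compute distances to each reference frequency and sort:
  T (9.1%): difference = 0.2% <-- BEST
  A (8.2%): difference = 0.7% <-- RUNNER-UP
  O (7.5%): difference = 1.4%
  I (7.0%): difference = 1.9%
  N (6.7%): difference = 2.2%
Step 3: Most likely is 'T' (9.1%, diff 0.2%); second most likely is 'A' (8.2%, diff 0.7%).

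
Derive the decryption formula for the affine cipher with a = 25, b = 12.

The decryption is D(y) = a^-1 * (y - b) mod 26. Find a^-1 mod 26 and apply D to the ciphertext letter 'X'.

Step 1: Find a^-1, the modular inverse of 25 mod 26.
Step 2: We need 25 * a^-1 = 1 (mod 26).
Step 3: 25 * 25 = 625 = 24 * 26 + 1, so a^-1 = 25.
Step 4: D(y) = 25(y - 12) mod 26.
Step 5: Apply to 'X' (y = 23): D(23) = 25 * (23 - 12) mod 26 = 25 * 11 mod 26 = 15 -> 'P'.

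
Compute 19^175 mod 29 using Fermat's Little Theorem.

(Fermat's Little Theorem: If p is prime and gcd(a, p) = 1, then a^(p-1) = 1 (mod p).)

Step 1: Since 29 is prime, by Fermat's Little Theorem: 19^28 = 1 (mod 29).
Step 2: Reduce exponent: 175 mod 28 = 7.
Step 3: So 19^175 = 19^7 (mod 29).
Step 4: 19^7 mod 29 = 12.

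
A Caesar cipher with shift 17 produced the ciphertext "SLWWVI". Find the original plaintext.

Step 1: Reverse the shift by subtracting 17 from each letter position.
  S (position 18) -> position (18-17) mod 26 = 1 -> B
  L (position 11) -> position (11-17) mod 26 = 20 -> U
  W (position 22) -> position (22-17) mod 26 = 5 -> F
  W (position 22) -> position (22-17) mod 26 = 5 -> F
  V (position 21) -> position (21-17) mod 26 = 4 -> E
  I (position 8) -> position (8-17) mod 26 = 17 -> R
Decrypted message: BUFFER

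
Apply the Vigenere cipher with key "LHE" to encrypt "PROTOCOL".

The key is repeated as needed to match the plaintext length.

Step 1: Repeat key to match plaintext length:
  Plaintext: PROTOCOL
  Key:       LHELHELH
Step 2: Encrypt each letter:
  P(15) + L(11) = (15+11) mod 26 = 0 = A
  R(17) + H(7) = (17+7) mod 26 = 24 = Y
  O(14) + E(4) = (14+4) mod 26 = 18 = S
  T(19) + L(11) = (19+11) mod 26 = 4 = E
  O(14) + H(7) = (14+7) mod 26 = 21 = V
  C(2) + E(4) = (2+4) mod 26 = 6 = G
  O(14) + L(11) = (14+11) mod 26 = 25 = Z
  L(11) + H(7) = (11+7) mod 26 = 18 = S
Ciphertext: AYSEVGZS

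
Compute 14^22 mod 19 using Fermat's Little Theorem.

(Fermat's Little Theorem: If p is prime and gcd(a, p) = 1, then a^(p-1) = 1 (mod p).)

Step 1: Since 19 is prime, by Fermat's Little Theorem: 14^18 = 1 (mod 19).
Step 2: Reduce exponent: 22 mod 18 = 4.
Step 3: So 14^22 = 14^4 (mod 19).
Step 4: 14^4 mod 19 = 17.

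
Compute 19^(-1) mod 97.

Step 1: We need x such that 19 * x = 1 (mod 97).
Step 2: Using the extended Euclidean algorithm or trial:
  19 * 46 = 874 = 9 * 97 + 1.
Step 3: Since 874 mod 97 = 1, the inverse is x = 46.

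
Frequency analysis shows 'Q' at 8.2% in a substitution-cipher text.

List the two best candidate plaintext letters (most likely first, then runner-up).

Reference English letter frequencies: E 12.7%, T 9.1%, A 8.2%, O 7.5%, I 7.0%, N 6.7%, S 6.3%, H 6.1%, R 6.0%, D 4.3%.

Step 1: Observed frequency of 'Q' is 8.2%.
Step 2: Compute distances to each reference frequency and sort:
  A (8.2%): difference = 0.0% <-- BEST
  O (7.5%): difference = 0.7% <-- RUNNER-UP
  T (9.1%): difference = 0.9%
  I (7.0%): difference = 1.2%
  N (6.7%): difference = 1.5%
Step 3: Most likely is 'A' (8.2%, diff 0.0%); second most likely is 'O' (7.5%, diff 0.7%).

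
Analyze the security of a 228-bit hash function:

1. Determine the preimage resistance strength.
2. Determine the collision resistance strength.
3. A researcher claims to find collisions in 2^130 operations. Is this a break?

Step 1: Preimage resistance requires brute-force of 2^228 operations.
Step 2: Collision resistance (birthday bound) = 2^(228/2) = 2^114.
Step 3: The claimed attack costs 2^130 operations.
Step 4: Since 2^130 >= 2^114, the claimed attack is no faster than the generic birthday attack, so this does not break collision resistance.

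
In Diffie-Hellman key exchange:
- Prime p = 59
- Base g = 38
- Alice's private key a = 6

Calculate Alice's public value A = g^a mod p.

Step 1: A = g^a mod p = 38^6 mod 59.
  38^1 mod 59 = 38
  38^2 mod 59 = (38 * 38) mod 59 = 28
  38^3 mod 59 = (28 * 38) mod 59 = 2
  38^4 mod 59 = (2 * 38) mod 59 = 17
  38^5 mod 59 = (17 * 38) mod 59 = 56
  38^6 mod 59 = (56 * 38) mod 59 = 4
Result: A = 4.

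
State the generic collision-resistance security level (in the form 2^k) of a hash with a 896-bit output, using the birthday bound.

Step 1: The birthday paradox gives collision probability ~50% after sqrt(2^n) = 2^(n/2) hashes.
Step 2: For 896-bit output: 2^(896/2) = 2^448.
Step 3: Approximately 2^448 hash computations needed.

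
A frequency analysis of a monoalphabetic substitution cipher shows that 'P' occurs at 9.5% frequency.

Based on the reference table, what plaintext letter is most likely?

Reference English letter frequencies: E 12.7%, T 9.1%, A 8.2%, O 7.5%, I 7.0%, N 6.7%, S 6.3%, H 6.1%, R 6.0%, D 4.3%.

Step 1: The observed frequency is 9.5%.
Step 2: Compare with English frequencies:
  E: 12.7% (difference: 3.2%)
  T: 9.1% (difference: 0.4%) <-- closest
  A: 8.2% (difference: 1.3%)
  O: 7.5% (difference: 2.0%)
  I: 7.0% (difference: 2.5%)
  N: 6.7% (difference: 2.8%)
  S: 6.3% (difference: 3.2%)
  H: 6.1% (difference: 3.4%)
  R: 6.0% (difference: 3.5%)
  D: 4.3% (difference: 5.2%)
Step 3: 'P' most likely represents 'T' (frequency 9.1%).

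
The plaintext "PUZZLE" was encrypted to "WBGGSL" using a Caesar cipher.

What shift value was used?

Step 1: Compare first letters: P (position 15) -> W (position 22).
Step 2: Shift = (22 - 15) mod 26 = 7.
The shift value is 7.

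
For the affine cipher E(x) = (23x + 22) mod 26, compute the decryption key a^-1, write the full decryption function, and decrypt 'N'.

Step 1: Find a^-1, the modular inverse of 23 mod 26.
Step 2: We need 23 * a^-1 = 1 (mod 26).
Step 3: 23 * 17 = 391 = 15 * 26 + 1, so a^-1 = 17.
Step 4: D(y) = 17(y - 22) mod 26.
Step 5: Apply to 'N' (y = 13): D(13) = 17 * (13 - 22) mod 26 = 17 * -9 mod 26 = 3 -> 'D'.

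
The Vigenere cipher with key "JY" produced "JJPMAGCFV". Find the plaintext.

Step 1: Extend key: JYJYJYJYJ
Step 2: Decrypt each letter (c - k) mod 26:
  J(9) - J(9) = (9-9) mod 26 = 0 = A
  J(9) - Y(24) = (9-24) mod 26 = 11 = L
  P(15) - J(9) = (15-9) mod 26 = 6 = G
  M(12) - Y(24) = (12-24) mod 26 = 14 = O
  A(0) - J(9) = (0-9) mod 26 = 17 = R
  G(6) - Y(24) = (6-24) mod 26 = 8 = I
  C(2) - J(9) = (2-9) mod 26 = 19 = T
  F(5) - Y(24) = (5-24) mod 26 = 7 = H
  V(21) - J(9) = (21-9) mod 26 = 12 = M
Plaintext: ALGORITHM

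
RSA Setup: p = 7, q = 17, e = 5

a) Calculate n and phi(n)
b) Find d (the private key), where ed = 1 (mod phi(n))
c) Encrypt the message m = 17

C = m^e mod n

Step 1: n = 7 * 17 = 119.
Step 2: phi(n) = (7-1)(17-1) = 6 * 16 = 96.
Step 3: Find d = 5^(-1) mod 96 = 77.
  Verify: 5 * 77 = 385 = 1 (mod 96).
Step 4: C = 17^5 mod 119 = 68.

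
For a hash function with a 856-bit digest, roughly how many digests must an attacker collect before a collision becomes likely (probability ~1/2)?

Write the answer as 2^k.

Step 1: The birthday paradox gives collision probability ~50% after sqrt(2^n) = 2^(n/2) hashes.
Step 2: For 856-bit output: 2^(856/2) = 2^428.
Step 3: Approximately 2^428 hash computations needed.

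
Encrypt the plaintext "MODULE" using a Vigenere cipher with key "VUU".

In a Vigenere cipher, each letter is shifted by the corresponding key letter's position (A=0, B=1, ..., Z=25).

Step 1: Repeat key to match plaintext length:
  Plaintext: MODULE
  Key:       VUUVUU
Step 2: Encrypt each letter:
  M(12) + V(21) = (12+21) mod 26 = 7 = H
  O(14) + U(20) = (14+20) mod 26 = 8 = I
  D(3) + U(20) = (3+20) mod 26 = 23 = X
  U(20) + V(21) = (20+21) mod 26 = 15 = P
  L(11) + U(20) = (11+20) mod 26 = 5 = F
  E(4) + U(20) = (4+20) mod 26 = 24 = Y
Ciphertext: HIXPFY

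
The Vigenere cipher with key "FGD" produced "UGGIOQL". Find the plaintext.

Step 1: Extend key: FGDFGDF
Step 2: Decrypt each letter (c - k) mod 26:
  U(20) - F(5) = (20-5) mod 26 = 15 = P
  G(6) - G(6) = (6-6) mod 26 = 0 = A
  G(6) - D(3) = (6-3) mod 26 = 3 = D
  I(8) - F(5) = (8-5) mod 26 = 3 = D
  O(14) - G(6) = (14-6) mod 26 = 8 = I
  Q(16) - D(3) = (16-3) mod 26 = 13 = N
  L(11) - F(5) = (11-5) mod 26 = 6 = G
Plaintext: PADDING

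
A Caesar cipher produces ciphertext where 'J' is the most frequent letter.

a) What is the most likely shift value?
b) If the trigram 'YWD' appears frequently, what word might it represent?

Step 1: In English, 'E' is the most frequent letter (12.7%).
Step 2: The most frequent ciphertext letter is 'J' (position 9).
Step 3: Shift = (9 - 4) mod 26 = 5.
Step 4: Decrypt 'YWD' by shifting back 5:
  Y -> T
  W -> R
  D -> Y
Step 5: 'YWD' decrypts to 'TRY'.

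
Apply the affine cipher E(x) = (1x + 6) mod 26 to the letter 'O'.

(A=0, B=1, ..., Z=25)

Step 1: Convert 'O' to number: x = 14.
Step 2: E(14) = (1 * 14 + 6) mod 26 = 20 mod 26 = 20.
Step 3: Convert 20 back to letter: U.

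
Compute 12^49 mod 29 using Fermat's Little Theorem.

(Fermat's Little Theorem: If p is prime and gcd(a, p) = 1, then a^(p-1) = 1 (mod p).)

Step 1: Since 29 is prime, by Fermat's Little Theorem: 12^28 = 1 (mod 29).
Step 2: Reduce exponent: 49 mod 28 = 21.
Step 3: So 12^49 = 12^21 (mod 29).
Step 4: 12^21 mod 29 = 12.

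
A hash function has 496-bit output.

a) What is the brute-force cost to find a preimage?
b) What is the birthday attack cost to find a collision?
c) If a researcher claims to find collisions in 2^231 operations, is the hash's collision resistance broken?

Step 1: Preimage resistance requires brute-force of 2^496 operations.
Step 2: Collision resistance (birthday bound) = 2^(496/2) = 2^248.
Step 3: The claimed attack costs 2^231 operations.
Step 4: Since 2^231 < 2^248, the claimed attack beats the generic birthday bound, so collision resistance is broken.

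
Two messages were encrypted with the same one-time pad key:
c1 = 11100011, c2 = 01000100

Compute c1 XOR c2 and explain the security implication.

Step 1: c1 XOR c2 = (m1 XOR k) XOR (m2 XOR k).
Step 2: By XOR associativity/commutativity: = m1 XOR m2 XOR k XOR k = m1 XOR m2.
Step 3: 11100011 XOR 01000100 = 10100111 = 167.
Step 4: The key cancels out! An attacker learns m1 XOR m2 = 167, revealing the relationship between plaintexts.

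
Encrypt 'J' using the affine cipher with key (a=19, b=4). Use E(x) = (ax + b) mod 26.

Step 1: Convert 'J' to number: x = 9.
Step 2: E(9) = (19 * 9 + 4) mod 26 = 175 mod 26 = 19.
Step 3: Convert 19 back to letter: T.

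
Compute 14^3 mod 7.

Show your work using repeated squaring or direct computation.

Step 1: Compute 14^3 mod 7 step by step, reducing modulo 7 at each step.
  14^1 mod 7 = 0
  14^2 mod 7 = (0 * 14) mod 7 = 0
  14^3 mod 7 = (0 * 14) mod 7 = 0
Step 2: Result = 0.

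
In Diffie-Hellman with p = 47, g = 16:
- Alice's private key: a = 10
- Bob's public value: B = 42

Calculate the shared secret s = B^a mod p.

Step 1: s = B^a mod p = 42^10 mod 47.
  42^1 mod 47 = 42
  42^2 mod 47 = (42 * 42) mod 47 = 25
  42^3 mod 47 = (25 * 42) mod 47 = 16
  42^4 mod 47 = (16 * 42) mod 47 = 14
  42^5 mod 47 = (14 * 42) mod 47 = 24
  42^6 mod 47 = (24 * 42) mod 47 = 21
  42^7 mod 47 = (21 * 42) mod 47 = 36
  42^8 mod 47 = (36 * 42) mod 47 = 8
  42^9 mod 47 = (8 * 42) mod 47 = 7
  42^10 mod 47 = (7 * 42) mod 47 = 12
Result: shared secret = 12.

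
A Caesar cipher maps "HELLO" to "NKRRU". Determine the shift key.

Step 1: Compare first letters: H (position 7) -> N (position 13).
Step 2: Shift = (13 - 7) mod 26 = 6.
The shift value is 6.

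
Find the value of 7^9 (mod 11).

Step 1: Compute 7^9 mod 11 step by step, reducing modulo 11 at each step.
  7^1 mod 11 = 7
  7^2 mod 11 = (7 * 7) mod 11 = 5
  7^3 mod 11 = (5 * 7) mod 11 = 2
  7^4 mod 11 = (2 * 7) mod 11 = 3
  7^5 mod 11 = (3 * 7) mod 11 = 10
  7^6 mod 11 = (10 * 7) mod 11 = 4
  7^7 mod 11 = (4 * 7) mod 11 = 6
  7^8 mod 11 = (6 * 7) mod 11 = 9
  7^9 mod 11 = (9 * 7) mod 11 = 8
Step 2: Result = 8.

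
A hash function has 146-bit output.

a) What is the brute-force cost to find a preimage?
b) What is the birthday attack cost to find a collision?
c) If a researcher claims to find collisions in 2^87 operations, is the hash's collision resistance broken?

Step 1: Preimage resistance requires brute-force of 2^146 operations.
Step 2: Collision resistance (birthday bound) = 2^(146/2) = 2^73.
Step 3: The claimed attack costs 2^87 operations.
Step 4: Since 2^87 >= 2^73, the claimed attack is no faster than the generic birthday attack, so this does not break collision resistance.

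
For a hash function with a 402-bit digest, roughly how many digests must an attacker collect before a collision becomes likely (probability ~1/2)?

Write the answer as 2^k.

Step 1: The birthday paradox gives collision probability ~50% after sqrt(2^n) = 2^(n/2) hashes.
Step 2: For 402-bit output: 2^(402/2) = 2^201.
Step 3: Approximately 2^201 hash computations needed.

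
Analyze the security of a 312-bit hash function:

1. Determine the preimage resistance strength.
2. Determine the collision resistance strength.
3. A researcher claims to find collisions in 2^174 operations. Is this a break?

Step 1: Preimage resistance requires brute-force of 2^312 operations.
Step 2: Collision resistance (birthday bound) = 2^(312/2) = 2^156.
Step 3: The claimed attack costs 2^174 operations.
Step 4: Since 2^174 >= 2^156, the claimed attack is no faster than the generic birthday attack, so this does not break collision resistance.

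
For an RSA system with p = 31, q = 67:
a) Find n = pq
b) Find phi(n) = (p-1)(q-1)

Step 1: n = p * q = 31 * 67 = 2077.
Step 2: phi(n) = (p-1)(q-1) = 30 * 66 = 1980.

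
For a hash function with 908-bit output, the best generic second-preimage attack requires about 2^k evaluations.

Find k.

Step 1: The hash has a 908-bit output.
Step 2: Second-preimage resistance means: given a specific input x, it should be infeasible to find a different y with h(y) = h(x).
With a 908-bit output, a generic search for a second preimage costs about 2^908 evaluations (each trial matches the fixed target with probability 2^-908).
Step 3: Security level = 908 bits.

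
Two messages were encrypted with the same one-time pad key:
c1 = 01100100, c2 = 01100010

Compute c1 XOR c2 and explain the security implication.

Step 1: c1 XOR c2 = (m1 XOR k) XOR (m2 XOR k).
Step 2: By XOR associativity/commutativity: = m1 XOR m2 XOR k XOR k = m1 XOR m2.
Step 3: 01100100 XOR 01100010 = 00000110 = 6.
Step 4: The key cancels out! An attacker learns m1 XOR m2 = 6, revealing the relationship between plaintexts.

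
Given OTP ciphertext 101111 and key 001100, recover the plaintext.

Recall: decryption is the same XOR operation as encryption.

Step 1: XOR ciphertext with key:
  Ciphertext: 101111
  Key:        001100
  XOR:        100011
Step 2: Plaintext = 100011 = 35 in decimal.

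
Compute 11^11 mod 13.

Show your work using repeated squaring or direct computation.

Step 1: Compute 11^11 mod 13 step by step, reducing modulo 13 at each step.
  11^1 mod 13 = 11
  11^2 mod 13 = (11 * 11) mod 13 = 4
  11^3 mod 13 = (4 * 11) mod 13 = 5
  11^4 mod 13 = (5 * 11) mod 13 = 3
  11^5 mod 13 = (3 * 11) mod 13 = 7
  11^6 mod 13 = (7 * 11) mod 13 = 12
  11^7 mod 13 = (12 * 11) mod 13 = 2
  11^8 mod 13 = (2 * 11) mod 13 = 9
  11^9 mod 13 = (9 * 11) mod 13 = 8
  11^10 mod 13 = (8 * 11) mod 13 = 10
  11^11 mod 13 = (10 * 11) mod 13 = 6
Step 2: Result = 6.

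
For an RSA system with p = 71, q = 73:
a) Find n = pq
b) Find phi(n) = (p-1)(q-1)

Step 1: n = p * q = 71 * 73 = 5183.
Step 2: phi(n) = (p-1)(q-1) = 70 * 72 = 5040.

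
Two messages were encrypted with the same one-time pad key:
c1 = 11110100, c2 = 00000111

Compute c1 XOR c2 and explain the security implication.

Step 1: c1 XOR c2 = (m1 XOR k) XOR (m2 XOR k).
Step 2: By XOR associativity/commutativity: = m1 XOR m2 XOR k XOR k = m1 XOR m2.
Step 3: 11110100 XOR 00000111 = 11110011 = 243.
Step 4: The key cancels out! An attacker learns m1 XOR m2 = 243, revealing the relationship between plaintexts.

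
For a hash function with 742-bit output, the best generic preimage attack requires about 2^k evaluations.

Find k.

Step 1: The hash has a 742-bit output.
Step 2: Preimage resistance means: given a digest h(x), it should be infeasible to find any input that hashes to it.
With a 742-bit output there are 2^742 possible digests, so a generic brute-force preimage search costs about 2^742 evaluations.
Step 3: Security level = 742 bits.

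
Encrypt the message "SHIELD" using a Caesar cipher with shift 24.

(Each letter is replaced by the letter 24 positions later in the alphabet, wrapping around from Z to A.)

Step 1: For each letter, shift forward by 24 positions (mod 26).
  S (position 18) -> position (18+24) mod 26 = 16 -> Q
  H (position 7) -> position (7+24) mod 26 = 5 -> F
  I (position 8) -> position (8+24) mod 26 = 6 -> G
  E (position 4) -> position (4+24) mod 26 = 2 -> C
  L (position 11) -> position (11+24) mod 26 = 9 -> J
  D (position 3) -> position (3+24) mod 26 = 1 -> B
Result: QFGCJB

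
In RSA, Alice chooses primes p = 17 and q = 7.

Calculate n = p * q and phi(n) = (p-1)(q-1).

Step 1: n = p * q = 17 * 7 = 119.
Step 2: phi(n) = (p-1)(q-1) = 16 * 6 = 96.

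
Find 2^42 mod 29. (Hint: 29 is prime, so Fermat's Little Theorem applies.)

Step 1: Since 29 is prime, by Fermat's Little Theorem: 2^28 = 1 (mod 29).
Step 2: Reduce exponent: 42 mod 28 = 14.
Step 3: So 2^42 = 2^14 (mod 29).
Step 4: 2^14 mod 29 = 28.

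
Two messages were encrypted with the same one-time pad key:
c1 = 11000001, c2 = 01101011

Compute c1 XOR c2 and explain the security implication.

Step 1: c1 XOR c2 = (m1 XOR k) XOR (m2 XOR k).
Step 2: By XOR associativity/commutativity: = m1 XOR m2 XOR k XOR k = m1 XOR m2.
Step 3: 11000001 XOR 01101011 = 10101010 = 170.
Step 4: The key cancels out! An attacker learns m1 XOR m2 = 170, revealing the relationship between plaintexts.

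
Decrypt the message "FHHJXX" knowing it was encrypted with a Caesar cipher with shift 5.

Step 1: Reverse the shift by subtracting 5 from each letter position.
  F (position 5) -> position (5-5) mod 26 = 0 -> A
  H (position 7) -> position (7-5) mod 26 = 2 -> C
  H (position 7) -> position (7-5) mod 26 = 2 -> C
  J (position 9) -> position (9-5) mod 26 = 4 -> E
  X (position 23) -> position (23-5) mod 26 = 18 -> S
  X (position 23) -> position (23-5) mod 26 = 18 -> S
Decrypted message: ACCESS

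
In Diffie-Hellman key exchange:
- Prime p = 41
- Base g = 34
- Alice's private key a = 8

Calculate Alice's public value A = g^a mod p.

Step 1: A = g^a mod p = 34^8 mod 41.
  34^1 mod 41 = 34
  34^2 mod 41 = (34 * 34) mod 41 = 8
  34^3 mod 41 = (8 * 34) mod 41 = 26
  34^4 mod 41 = (26 * 34) mod 41 = 23
  34^5 mod 41 = (23 * 34) mod 41 = 3
  34^6 mod 41 = (3 * 34) mod 41 = 20
  34^7 mod 41 = (20 * 34) mod 41 = 24
  34^8 mod 41 = (24 * 34) mod 41 = 37
Result: A = 37.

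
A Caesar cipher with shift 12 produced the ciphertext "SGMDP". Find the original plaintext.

Step 1: Reverse the shift by subtracting 12 from each letter position.
  S (position 18) -> position (18-12) mod 26 = 6 -> G
  G (position 6) -> position (6-12) mod 26 = 20 -> U
  M (position 12) -> position (12-12) mod 26 = 0 -> A
  D (position 3) -> position (3-12) mod 26 = 17 -> R
  P (position 15) -> position (15-12) mod 26 = 3 -> D
Decrypted message: GUARD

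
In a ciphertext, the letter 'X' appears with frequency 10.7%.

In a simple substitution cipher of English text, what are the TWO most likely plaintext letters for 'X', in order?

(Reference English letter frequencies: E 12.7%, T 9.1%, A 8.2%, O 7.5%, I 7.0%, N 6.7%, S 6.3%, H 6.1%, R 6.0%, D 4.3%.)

Step 1: Observed frequency of 'X' is 10.7%.
Step 2: Compute distances to each reference frequency and sort:
  T (9.1%): difference = 1.6% <-- BEST
  E (12.7%): difference = 2.0% <-- RUNNER-UP
  A (8.2%): difference = 2.5%
  O (7.5%): difference = 3.2%
  I (7.0%): difference = 3.7%
Step 3: Most likely is 'T' (9.1%, diff 1.6%); second most likely is 'E' (12.7%, diff 2.0%).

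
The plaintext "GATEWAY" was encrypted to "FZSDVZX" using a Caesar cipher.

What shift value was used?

Step 1: Compare first letters: G (position 6) -> F (position 5).
Step 2: Shift = (5 - 6) mod 26 = 25.
The shift value is 25.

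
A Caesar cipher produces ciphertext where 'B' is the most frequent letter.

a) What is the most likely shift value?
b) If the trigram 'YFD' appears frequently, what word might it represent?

Step 1: In English, 'E' is the most frequent letter (12.7%).
Step 2: The most frequent ciphertext letter is 'B' (position 1).
Step 3: Shift = (1 - 4) mod 26 = 23.
Step 4: Decrypt 'YFD' by shifting back 23:
  Y -> B
  F -> I
  D -> G
Step 5: 'YFD' decrypts to 'BIG'.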